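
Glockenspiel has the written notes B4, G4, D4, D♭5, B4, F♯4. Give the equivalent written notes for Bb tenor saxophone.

First find concert pitch: the glockenspiel sounds a perfect fifteenth above written, so B4 G4 D4 D♭5 B4 F♯4 sounds B6 G6 D6 Db7 B6 F#6.
Then write for Bb tenor saxophone: it sounds a major ninth below written, so the part must be a major ninth above concert.
B6 → C#8
G6 → A7
D6 → E7
Db7 → Eb8
B6 → C#8
F#6 → G#7

C#8 A7 E7 Eb8 C#8 G#7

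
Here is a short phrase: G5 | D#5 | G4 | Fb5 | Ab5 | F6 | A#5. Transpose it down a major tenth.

G5 down a major tenth is Eb4.
A major tenth down from D#5 gives B3.
G4 down a major tenth is Eb3.
Fb5 down a major tenth is Dbb4.
A major tenth down from Ab5 gives Fb4.
A major tenth down from F6 gives Db5.
A#5: a tenth down reaches F, and 16 semitones makes it F#4.

Eb4 B3 Eb3 Dbb4 Fb4 Db5 F#4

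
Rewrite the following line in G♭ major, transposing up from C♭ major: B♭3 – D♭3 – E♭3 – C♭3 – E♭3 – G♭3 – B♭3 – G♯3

From C♭ up to G♭ is a perfect fifth; apply that to each pitch.
Bb3 → F4
Db3 → Ab3
Eb3 → Bb3
Cb3 → Gb3
Eb3 → Bb3
Gb3 → Db4
Bb3 → F4
G#3 → D#4

F4 Ab3 Bb3 Gb3 Bb3 Db4 F4 D#4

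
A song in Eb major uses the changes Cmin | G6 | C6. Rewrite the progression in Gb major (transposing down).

Ebmin Bb6 Eb6

Eb major down to Gb major is a major sixth; each chord root moves by that interval while the quality stays the same.
Cmin: root C down a major sixth → Eb, giving Ebmin.
G6: root G down a major sixth → Bb, giving Bb6.
C6: root C down a major sixth → Eb, giving Eb6.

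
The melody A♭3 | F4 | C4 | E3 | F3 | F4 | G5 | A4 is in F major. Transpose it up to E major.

G4 E5 B4 D#4 E4 E5 F#6 G#5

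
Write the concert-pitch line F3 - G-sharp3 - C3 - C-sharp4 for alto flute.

Bb3 C#4 F3 F#4

Written C4 sounds as G3 on the alto flute, so concert pitches are written a perfect fourth up.
F3 becomes Bb3
G#3 becomes C#4
C3 becomes F3
C#4 becomes F#4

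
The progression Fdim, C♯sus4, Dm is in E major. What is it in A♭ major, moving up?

Bbbdim Fsus4 Gbm

E major up to A♭ major is a diminished fourth; each chord root moves by that interval while the quality stays the same.
Fdim: root F up a diminished fourth → Bbb, giving Bbbdim.
C♯sus4: root C♯ up a diminished fourth → F, giving Fsus4.
Dm: root D up a diminished fourth → Gb, giving Gbm.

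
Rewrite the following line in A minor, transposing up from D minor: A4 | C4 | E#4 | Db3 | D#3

D minor to A minor up is a perfect fifth, so every note moves up by that interval.
A4 gives E5
C4 gives G4
E#4 gives B#4
Db3 gives Ab3
D#3 gives A#3

E5 G4 B#4 Ab3 A#3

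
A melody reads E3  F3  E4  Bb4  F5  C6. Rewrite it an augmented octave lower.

E3 to Eb2
F3 to Fb2
E4 to Eb3
Bb4 to Bbb3
F5 to Fb4
C6 to Cb5

Eb2 Fb2 Eb3 Bbb3 Fb4 Cb5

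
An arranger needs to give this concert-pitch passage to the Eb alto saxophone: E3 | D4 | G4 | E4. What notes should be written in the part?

C#4 B4 E5 C#5

The Eb alto saxophone sounds a major sixth below written, so the written part must be a major sixth above concert — transpose each note up.
E3 gives C#4
D4 gives B4
G4 gives E5
E4 gives C#5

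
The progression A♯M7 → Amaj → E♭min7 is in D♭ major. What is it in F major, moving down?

D♭ major down to F major is a minor sixth; each chord root moves by that interval while the quality stays the same.
A♯M7: root A♯ down a minor sixth → C##, giving C##M7.
Amaj: root A down a minor sixth → C#, giving C#maj.
E♭min7: root E♭ down a minor sixth → G, giving Gmin7.

C##M7 C#maj Gmin7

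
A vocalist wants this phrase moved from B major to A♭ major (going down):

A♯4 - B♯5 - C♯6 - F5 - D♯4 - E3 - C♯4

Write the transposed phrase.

G4 A5 Bb5 Ebb5 C4 Db3 Bb3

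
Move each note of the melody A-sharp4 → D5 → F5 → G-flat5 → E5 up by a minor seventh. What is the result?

A#4: a seventh up reaches G, and 10 semitones makes it G#5.
A minor seventh up from D5 gives C6.
A minor seventh up from F5 gives Eb6.
Gb5: a seventh up reaches F, and 10 semitones makes it Fb6.
E5 up a minor seventh is D6.

G#5 C6 Eb6 Fb6 D6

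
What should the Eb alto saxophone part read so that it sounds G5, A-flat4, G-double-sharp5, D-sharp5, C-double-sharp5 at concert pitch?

Written C4 sounds as Eb3 on the Eb alto saxophone, so concert pitches are written a major sixth up.
G5 -> E6
Ab4 -> F5
G##5 -> E##6
D#5 -> B#5
C##5 -> A##5

E6 F5 E##6 B#5 A##5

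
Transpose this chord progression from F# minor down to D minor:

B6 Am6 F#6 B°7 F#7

G6 Fm6 D6 G°7 D7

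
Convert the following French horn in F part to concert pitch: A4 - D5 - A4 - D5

The French horn in F sounds a perfect fifth below written, so transpose each written note down a perfect fifth.
A4 -> D4
D5 -> G4
A4 -> D4
D5 -> G4

D4 G4 D4 G4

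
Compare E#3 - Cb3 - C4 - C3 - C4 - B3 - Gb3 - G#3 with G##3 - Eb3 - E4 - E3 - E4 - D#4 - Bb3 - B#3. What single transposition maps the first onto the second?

up a major third

Take the first pair: E#3 → G##3. E to G spans 3 letter names, so the interval is some kind of third.
E#3 to G##3 is 4 semitones, which makes it a major third; the second version is higher, so the direction is up.
Checking another pair — G#3 → B#3 — gives the same interval.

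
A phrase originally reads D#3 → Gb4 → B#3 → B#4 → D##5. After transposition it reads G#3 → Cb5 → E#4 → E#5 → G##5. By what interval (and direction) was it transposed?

From D#3 to G#3 is 4 letter names — a fourth of some quality.
D#3 to G#3 is 5 semitones, which makes it a perfect fourth; the second version is higher, so the direction is up.
Checking another pair — D##5 → G##5 — gives the same interval.

up a perfect fourth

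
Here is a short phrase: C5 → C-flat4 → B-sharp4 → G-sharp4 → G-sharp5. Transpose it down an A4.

C5: a fourth down reaches G, and 6 semitones makes it Gb4.
Cb4: a fourth down reaches G, and 6 semitones makes it Gbb3.
An augmented fourth down from B#4 gives F#4.
An augmented fourth down from G#4 gives D4.
G#5: a fourth down reaches D, and 6 semitones makes it D5.

Gb4 Gbb3 F#4 D4 D5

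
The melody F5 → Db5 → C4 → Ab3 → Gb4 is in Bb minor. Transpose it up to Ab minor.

Bb minor to Ab minor up is a minor seventh, so every note moves up by that interval.
F5 becomes Eb6
Db5 becomes Cb6
C4 becomes Bb4
Ab3 becomes Gb4
Gb4 becomes Fb5

Eb6 Cb6 Bb4 Gb4 Fb5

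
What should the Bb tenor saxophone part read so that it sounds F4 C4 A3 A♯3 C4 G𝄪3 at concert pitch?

G5 D5 B4 B#4 D5 A##4

Written C4 sounds as Bb2 on the Bb tenor saxophone, so concert pitches are written a major ninth up.
F4 -> G5
C4 -> D5
A3 -> B4
A#3 -> B#4
C4 -> D5
G##3 -> A##4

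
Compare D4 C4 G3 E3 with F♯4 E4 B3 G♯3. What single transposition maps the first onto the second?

up a major third

From D4 to F#4 is 3 letter names — a third of some quality.
D4 to F#4 is 4 semitones, which makes it a major third; the second version is higher, so the direction is up.
Checking another pair — E3 → G#3 — gives the same interval.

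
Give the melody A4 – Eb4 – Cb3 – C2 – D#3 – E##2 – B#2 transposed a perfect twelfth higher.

E6 Bb5 Gb4 G3 A#4 B##3 F##4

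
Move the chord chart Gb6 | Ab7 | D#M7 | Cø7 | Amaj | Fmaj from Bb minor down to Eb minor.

Bb minor down to Eb minor is a perfect fifth; each chord root moves by that interval while the quality stays the same.
Gb6: root Gb down a perfect fifth → Cb, giving Cb6.
Ab7: root Ab down a perfect fifth → Db, giving Db7.
D#M7: root D# down a perfect fifth → G#, giving G#M7.
Cø7: root C down a perfect fifth → F, giving Fø7.
Amaj: root A down a perfect fifth → D, giving Dmaj.
Fmaj: root F down a perfect fifth → Bb, giving Bbmaj.

Cb6 Db7 G#M7 Fø7 Dmaj Bbmaj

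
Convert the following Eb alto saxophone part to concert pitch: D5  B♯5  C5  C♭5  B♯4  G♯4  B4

The Eb alto saxophone sounds a major sixth below written, so transpose each written note down a major sixth.
D5 to F4
B#5 to D#5
C5 to Eb4
Cb5 to Ebb4
B#4 to D#4
G#4 to B3
B4 to D4

F4 D#5 Eb4 Ebb4 D#4 B3 D4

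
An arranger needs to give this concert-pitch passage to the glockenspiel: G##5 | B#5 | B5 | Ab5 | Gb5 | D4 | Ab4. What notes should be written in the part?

Written C4 sounds as C6 on the glockenspiel, so concert pitches are written a perfect fifteenth down.
G##5 → G##3
B#5 → B#3
B5 → B3
Ab5 → Ab3
Gb5 → Gb3
D4 → D2
Ab4 → Ab2

G##3 B#3 B3 Ab3 Gb3 D2 Ab2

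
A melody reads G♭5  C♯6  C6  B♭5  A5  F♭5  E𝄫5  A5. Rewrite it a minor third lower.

Eb5 A#5 A5 G5 F#5 Db5 Cb5 F#5

Gb5 → Eb5
C#6 → A#5
C6 → A5
Bb5 → G5
A5 → F#5
Fb5 → Db5
Ebb5 → Cb5
A5 → F#5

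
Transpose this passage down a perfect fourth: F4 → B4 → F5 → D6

C4 F#4 C5 A5

F4 gives C4
B4 gives F#4
F5 gives C5
D6 gives A5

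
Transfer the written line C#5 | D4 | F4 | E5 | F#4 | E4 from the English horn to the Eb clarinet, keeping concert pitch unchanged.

First find concert pitch: the English horn sounds a perfect fifth below written, so C#5 D4 F4 E5 F#4 E4 sounds F#4 G3 Bb3 A4 B3 A3.
Then write for Eb clarinet: it sounds a minor third above written, so the part must be a minor third below concert.
F#4 → D#4
G3 → E3
Bb3 → G3
A4 → F#4
B3 → G#3
A3 → F#3

D#4 E3 G3 F#4 G#3 F#3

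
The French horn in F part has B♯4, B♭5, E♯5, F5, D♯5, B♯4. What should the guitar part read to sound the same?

First find concert pitch: the French horn in F sounds a perfect fifth below written, so B♯4 B♭5 E♯5 F5 D♯5 B♯4 sounds E#4 Eb5 A#4 Bb4 G#4 E#4.
Then write for guitar: it sounds a perfect octave below written, so the part must be a perfect octave above concert.
E#4 → E#5
Eb5 → Eb6
A#4 → A#5
Bb4 → Bb5
G#4 → G#5
E#4 → E#5

E#5 Eb6 A#5 Bb5 G#5 E#5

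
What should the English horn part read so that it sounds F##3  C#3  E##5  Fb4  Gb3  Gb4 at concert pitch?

C##4 G#3 B##5 Cb5 Db4 Db5

Written C4 sounds as F3 on the English horn, so concert pitches are written a perfect fifth up.
F##3 to C##4
C#3 to G#3
E##5 to B##5
Fb4 to Cb5
Gb3 to Db4
Gb4 to Db5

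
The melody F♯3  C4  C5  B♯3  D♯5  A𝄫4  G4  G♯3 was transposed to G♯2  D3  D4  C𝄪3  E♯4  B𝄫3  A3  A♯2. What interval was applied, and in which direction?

Take the first pair: F#3 → G#2. F to G spans 7 letter names, so the interval is some kind of seventh.
G#2 to F#3 is 10 semitones, which makes it a minor seventh; the second version is lower, so the direction is down.
Checking another pair — G#3 → A#2 — gives the same interval.

down a minor seventh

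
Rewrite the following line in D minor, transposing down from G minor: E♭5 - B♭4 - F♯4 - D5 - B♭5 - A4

G minor to D minor down is a perfect fourth, so every note moves down by that interval.
Eb5 gives Bb4
Bb4 gives F4
F#4 gives C#4
D5 gives A4
Bb5 gives F5
A4 gives E4

Bb4 F4 C#4 A4 F5 E4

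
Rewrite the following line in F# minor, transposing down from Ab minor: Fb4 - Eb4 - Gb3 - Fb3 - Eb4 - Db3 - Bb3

Ab minor to F# minor down is a diminished third, so every note moves down by that interval.
Fb4 gives D4
Eb4 gives C#4
Gb3 gives E3
Fb3 gives D3
Eb4 gives C#4
Db3 gives B2
Bb3 gives G#3

D4 C#4 E3 D3 C#4 B2 G#3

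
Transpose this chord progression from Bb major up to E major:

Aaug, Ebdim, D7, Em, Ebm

D#aug Adim G#7 A#m Am

Bb major up to E major is an augmented fourth; each chord root moves by that interval while the quality stays the same.
Aaug: root A up an augmented fourth → D#, giving D#aug.
Ebdim: root Eb up an augmented fourth → A, giving Adim.
D7: root D up an augmented fourth → G#, giving G#7.
Em: root E up an augmented fourth → A#, giving A#m.
Ebm: root Eb up an augmented fourth → A, giving Am.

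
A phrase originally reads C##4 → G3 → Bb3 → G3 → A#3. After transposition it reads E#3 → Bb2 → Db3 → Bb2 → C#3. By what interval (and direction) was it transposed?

down a major sixth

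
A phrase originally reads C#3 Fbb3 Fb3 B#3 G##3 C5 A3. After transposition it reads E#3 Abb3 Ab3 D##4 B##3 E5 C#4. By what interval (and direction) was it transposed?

Take the first pair: C#3 → E#3. C to E spans 3 letter names, so the interval is some kind of third.
C#3 to E#3 is 4 semitones, which makes it a major third; the second version is higher, so the direction is up.
Checking another pair — A3 → C#4 — gives the same interval.

up a major third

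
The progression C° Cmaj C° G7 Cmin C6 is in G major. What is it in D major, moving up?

G° Gmaj G° D7 Gmin G6

G major up to D major is a perfect fifth; each chord root moves by that interval while the quality stays the same.
C°: root C up a perfect fifth → G, giving G°.
Cmaj: root C up a perfect fifth → G, giving Gmaj.
C°: root C up a perfect fifth → G, giving G°.
G7: root G up a perfect fifth → D, giving D7.
Cmin: root C up a perfect fifth → G, giving Gmin.
C6: root C up a perfect fifth → G, giving G6.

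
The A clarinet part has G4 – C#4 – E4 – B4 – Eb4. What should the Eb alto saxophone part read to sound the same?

C#5 F##4 A#4 E#5 A4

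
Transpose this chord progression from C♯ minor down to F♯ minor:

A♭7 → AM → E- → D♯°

C♯ minor down to F♯ minor is a perfect fifth; each chord root moves by that interval while the quality stays the same.
A♭7: root A♭ down a perfect fifth → Db, giving Db7.
AM: root A down a perfect fifth → D, giving DM.
E-: root E down a perfect fifth → A, giving A-.
D♯°: root D♯ down a perfect fifth → G#, giving G#°.

Db7 DM A- G#°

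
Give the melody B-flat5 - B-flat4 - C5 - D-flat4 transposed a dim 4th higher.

Bb5 up a diminished fourth is Ebb6.
Bb4: a fourth up reaches E, and 4 semitones makes it Ebb5.
C5 up a diminished fourth is Fb5.
Db4: a fourth up reaches G, and 4 semitones makes it Gbb4.

Ebb6 Ebb5 Fb5 Gbb4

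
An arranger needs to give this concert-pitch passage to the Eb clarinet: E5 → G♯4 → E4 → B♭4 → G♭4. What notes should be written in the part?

The Eb clarinet sounds a minor third above written, so the written part must be a minor third below concert — transpose each note down.
E5 gives C#5
G#4 gives E#4
E4 gives C#4
Bb4 gives G4
Gb4 gives Eb4

C#5 E#4 C#4 G4 Eb4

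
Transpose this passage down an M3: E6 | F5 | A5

C6 Db5 F5

E6: a third down reaches C, and 4 semitones makes it C6.
F5 down a major third is Db5.
A5 down a major third is F5.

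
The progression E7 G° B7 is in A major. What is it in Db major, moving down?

Ab7 Cb° Eb7

A major down to Db major is an augmented fifth; each chord root moves by that interval while the quality stays the same.
E7: root E down an augmented fifth → Ab, giving Ab7.
G°: root G down an augmented fifth → Cb, giving Cb°.
B7: root B down an augmented fifth → Eb, giving Eb7.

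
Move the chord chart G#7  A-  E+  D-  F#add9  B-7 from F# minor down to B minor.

F# minor down to B minor is a perfect fifth; each chord root moves by that interval while the quality stays the same.
G#7: root G# down a perfect fifth → C#, giving C#7.
A-: root A down a perfect fifth → D, giving D-.
E+: root E down a perfect fifth → A, giving A+.
D-: root D down a perfect fifth → G, giving G-.
F#add9: root F# down a perfect fifth → B, giving Badd9.
B-7: root B down a perfect fifth → E, giving E-7.

C#7 D- A+ G- Badd9 E-7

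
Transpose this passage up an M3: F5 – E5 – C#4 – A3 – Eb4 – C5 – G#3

F5 -> A5
E5 -> G#5
C#4 -> E#4
A3 -> C#4
Eb4 -> G4
C5 -> E5
G#3 -> B#3

A5 G#5 E#4 C#4 G4 E5 B#3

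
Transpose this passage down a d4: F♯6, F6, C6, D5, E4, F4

C##6 C#6 G#5 A#4 B#3 C#4

F#6: a fourth down reaches C, and 4 semitones makes it C##6.
A diminished fourth down from F6 gives C#6.
C6 down a diminished fourth is G#5.
D5: a fourth down reaches A, and 4 semitones makes it A#4.
E4 down a diminished fourth is B#3.
A diminished fourth down from F4 gives C#4.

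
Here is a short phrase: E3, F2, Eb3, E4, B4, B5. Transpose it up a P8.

E3 -> E4
F2 -> F3
Eb3 -> Eb4
E4 -> E5
B4 -> B5
B5 -> B6

E4 F3 Eb4 E5 B5 B6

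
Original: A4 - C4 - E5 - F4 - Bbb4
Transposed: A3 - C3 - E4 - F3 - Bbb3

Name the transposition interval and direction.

Take the first pair: A4 → A3. A to A spans 8 letter names, so the interval is some kind of octave.
A3 to A4 is 12 semitones, which makes it a perfect octave; the second version is lower, so the direction is down.
Checking another pair — Bbb4 → Bbb3 — gives the same interval.

down a perfect octave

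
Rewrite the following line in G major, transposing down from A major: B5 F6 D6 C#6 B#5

A5 Eb6 C6 B5 A#5

A major to G major down is a major second, so every note moves down by that interval.
B5 to A5
F6 to Eb6
D6 to C6
C#6 to B5
B#5 to A#5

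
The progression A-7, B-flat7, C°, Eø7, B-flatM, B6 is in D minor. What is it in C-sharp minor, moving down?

G#-7 A7 B° D#ø7 AM A#6

D minor down to C-sharp minor is a minor second; each chord root moves by that interval while the quality stays the same.
A-7: root A down a minor second → G#, giving G#-7.
B-flat7: root B-flat down a minor second → A, giving A7.
C°: root C down a minor second → B, giving B°.
Eø7: root E down a minor second → D#, giving D#ø7.
B-flatM: root B-flat down a minor second → A, giving AM.
B6: root B down a minor second → A#, giving A#6.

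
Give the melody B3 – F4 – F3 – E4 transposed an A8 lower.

Bb2 Fb3 Fb2 Eb3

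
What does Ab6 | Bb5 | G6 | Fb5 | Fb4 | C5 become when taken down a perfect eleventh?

Ab6: an eleventh down reaches E, and 17 semitones makes it Eb5.
Bb5: an eleventh down reaches F, and 17 semitones makes it F4.
A perfect eleventh down from G6 gives D5.
A perfect eleventh down from Fb5 gives Cb4.
A perfect eleventh down from Fb4 gives Cb3.
A perfect eleventh down from C5 gives G3.

Eb5 F4 D5 Cb4 Cb3 G3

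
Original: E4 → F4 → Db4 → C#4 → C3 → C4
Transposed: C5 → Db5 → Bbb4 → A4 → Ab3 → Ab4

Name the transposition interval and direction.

up a minor sixth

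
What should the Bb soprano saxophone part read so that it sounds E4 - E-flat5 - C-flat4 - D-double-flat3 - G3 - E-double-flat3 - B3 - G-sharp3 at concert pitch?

Written C4 sounds as Bb3 on the Bb soprano saxophone, so concert pitches are written a major second up.
E4 becomes F#4
Eb5 becomes F5
Cb4 becomes Db4
Dbb3 becomes Ebb3
G3 becomes A3
Ebb3 becomes Fb3
B3 becomes C#4
G#3 becomes A#3

F#4 F5 Db4 Ebb3 A3 Fb3 C#4 A#3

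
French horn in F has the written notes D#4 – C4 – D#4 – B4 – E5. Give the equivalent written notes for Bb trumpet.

A#3 G3 A#3 F#4 B4

First find concert pitch: the French horn in F sounds a perfect fifth below written, so D#4 C4 D#4 B4 E5 sounds G#3 F3 G#3 E4 A4.
Then write for Bb trumpet: it sounds a major second below written, so the part must be a major second above concert.
G#3 → A#3
F3 → G3
G#3 → A#3
E4 → F#4
A4 → B4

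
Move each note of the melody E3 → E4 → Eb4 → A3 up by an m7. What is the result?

D4 D5 Db5 G4

E3 -> D4
E4 -> D5
Eb4 -> Db5
A3 -> G4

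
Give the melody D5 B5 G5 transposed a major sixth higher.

D5 gives B5
B5 gives G#6
G5 gives E6

B5 G#6 E6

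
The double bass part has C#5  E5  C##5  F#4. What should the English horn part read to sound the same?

First find concert pitch: the double bass sounds a perfect octave below written, so C#5 E5 C##5 F#4 sounds C#4 E4 C##4 F#3.
Then write for English horn: it sounds a perfect fifth below written, so the part must be a perfect fifth above concert.
C#4 → G#4
E4 → B4
C##4 → G##4
F#3 → C#4

G#4 B4 G##4 C#4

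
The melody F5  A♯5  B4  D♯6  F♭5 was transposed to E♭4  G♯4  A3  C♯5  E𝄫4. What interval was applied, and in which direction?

Take the first pair: F5 → Eb4. F to E spans 9 letter names, so the interval is some kind of ninth.
Eb4 to F5 is 14 semitones, which makes it a major ninth; the second version is lower, so the direction is down.
Checking another pair — Fb5 → Ebb4 — gives the same interval.

down a major ninth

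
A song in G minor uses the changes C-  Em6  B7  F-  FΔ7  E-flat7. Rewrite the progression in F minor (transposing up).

G minor up to F minor is a minor seventh; each chord root moves by that interval while the quality stays the same.
C-: root C up a minor seventh → Bb, giving Bb-.
Em6: root E up a minor seventh → D, giving Dm6.
B7: root B up a minor seventh → A, giving A7.
F-: root F up a minor seventh → Eb, giving Eb-.
FΔ7: root F up a minor seventh → Eb, giving EbΔ7.
E-flat7: root E-flat up a minor seventh → Db, giving Db7.

Bb- Dm6 A7 Eb- EbΔ7 Db7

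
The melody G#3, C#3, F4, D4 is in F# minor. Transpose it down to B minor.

C#3 F#2 Bb3 G3

From F# down to B is a perfect fifth; apply that to each pitch.
G#3 -> C#3
C#3 -> F#2
F4 -> Bb3
D4 -> G3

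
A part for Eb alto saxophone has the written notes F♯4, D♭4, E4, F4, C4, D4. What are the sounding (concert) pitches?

A3 Fb3 G3 Ab3 Eb3 F3

Written C4 on the Eb alto saxophone sounds as Eb3, a major sixth lower; apply that shift to every note.
F#4 gives A3
Db4 gives Fb3
E4 gives G3
F4 gives Ab3
C4 gives Eb3
D4 gives F3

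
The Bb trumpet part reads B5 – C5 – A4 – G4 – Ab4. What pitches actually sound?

The Bb trumpet sounds a major second below written, so transpose each written note down a major second.
B5 becomes A5
C5 becomes Bb4
A4 becomes G4
G4 becomes F4
Ab4 becomes Gb4

A5 Bb4 G4 F4 Gb4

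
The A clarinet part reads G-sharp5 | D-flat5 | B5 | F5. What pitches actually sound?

Written C4 on the A clarinet sounds as A3, a minor third lower; apply that shift to every note.
G#5 gives E#5
Db5 gives Bb4
B5 gives G#5
F5 gives D5

E#5 Bb4 G#5 D5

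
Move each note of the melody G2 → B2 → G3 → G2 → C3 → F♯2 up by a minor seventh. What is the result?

G2 gives F3
B2 gives A3
G3 gives F4
G2 gives F3
C3 gives Bb3
F#2 gives E3

F3 A3 F4 F3 Bb3 E3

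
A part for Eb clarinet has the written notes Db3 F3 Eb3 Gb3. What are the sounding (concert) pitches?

Fb3 Ab3 Gb3 Bbb3

Written C4 on the Eb clarinet sounds as Eb4, a minor third higher; apply that shift to every note.
Db3 → Fb3
F3 → Ab3
Eb3 → Gb3
Gb3 → Bbb3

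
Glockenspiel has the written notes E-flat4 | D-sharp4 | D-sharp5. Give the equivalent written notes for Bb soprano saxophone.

F6 E#6 E#7

First find concert pitch: the glockenspiel sounds a perfect fifteenth above written, so E-flat4 D-sharp4 D-sharp5 sounds Eb6 D#6 D#7.
Then write for Bb soprano saxophone: it sounds a major second below written, so the part must be a major second above concert.
Eb6 → F6
D#6 → E#6
D#7 → E#7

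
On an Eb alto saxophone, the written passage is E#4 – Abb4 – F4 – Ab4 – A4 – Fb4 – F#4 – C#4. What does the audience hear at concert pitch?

G#3 Cbb4 Ab3 Cb4 C4 Abb3 A3 E3

Written C4 on the Eb alto saxophone sounds as Eb3, a major sixth lower; apply that shift to every note.
E#4 becomes G#3
Abb4 becomes Cbb4
F4 becomes Ab3
Ab4 becomes Cb4
A4 becomes C4
Fb4 becomes Abb3
F#4 becomes A3
C#4 becomes E3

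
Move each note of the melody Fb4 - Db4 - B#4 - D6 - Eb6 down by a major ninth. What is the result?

Ebb3 Cb3 A#3 C5 Db5

A major ninth down from Fb4 gives Ebb3.
Db4: a ninth down reaches C, and 14 semitones makes it Cb3.
A major ninth down from B#4 gives A#3.
A major ninth down from D6 gives C5.
A major ninth down from Eb6 gives Db5.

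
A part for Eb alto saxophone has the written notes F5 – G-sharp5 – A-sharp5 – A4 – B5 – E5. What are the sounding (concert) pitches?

Ab4 B4 C#5 C4 D5 G4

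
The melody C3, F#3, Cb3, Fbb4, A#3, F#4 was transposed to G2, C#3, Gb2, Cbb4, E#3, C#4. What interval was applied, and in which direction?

From C3 to G2 is 4 letter names — a fourth of some quality.
G2 to C3 is 5 semitones, which makes it a perfect fourth; the second version is lower, so the direction is down.
Checking another pair — F#4 → C#4 — gives the same interval.

down a perfect fourth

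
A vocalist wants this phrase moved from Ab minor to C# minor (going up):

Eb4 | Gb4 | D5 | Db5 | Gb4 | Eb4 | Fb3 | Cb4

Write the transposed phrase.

G#4 B4 F##5 F#5 B4 G#4 A3 E4

Ab minor to C# minor up is an augmented third, so every note moves up by that interval.
Eb4 becomes G#4
Gb4 becomes B4
D5 becomes F##5
Db5 becomes F#5
Gb4 becomes B4
Eb4 becomes G#4
Fb3 becomes A3
Cb4 becomes E4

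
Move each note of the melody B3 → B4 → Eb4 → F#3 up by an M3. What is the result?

D#4 D#5 G4 A#3

B3 becomes D#4
B4 becomes D#5
Eb4 becomes G4
F#3 becomes A#3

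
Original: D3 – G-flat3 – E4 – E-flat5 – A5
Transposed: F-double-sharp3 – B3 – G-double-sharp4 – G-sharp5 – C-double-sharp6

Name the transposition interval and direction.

From D3 to F##3 is 3 letter names — a third of some quality.
D3 to F##3 is 5 semitones, which makes it an augmented third; the second version is higher, so the direction is up.
Checking another pair — A5 → C##6 — gives the same interval.

up an augmented third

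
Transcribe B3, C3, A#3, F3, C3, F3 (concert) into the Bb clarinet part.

C#4 D3 B#3 G3 D3 G3

Written C4 sounds as Bb3 on the Bb clarinet, so concert pitches are written a major second up.
B3 -> C#4
C3 -> D3
A#3 -> B#3
F3 -> G3
C3 -> D3
F3 -> G3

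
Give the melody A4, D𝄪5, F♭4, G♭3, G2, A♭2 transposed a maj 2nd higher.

B4 E##5 Gb4 Ab3 A2 Bb2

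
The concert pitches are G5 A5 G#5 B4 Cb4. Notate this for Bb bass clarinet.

A6 B6 A#6 C#6 Db5

The Bb bass clarinet sounds a major ninth below written, so the written part must be a major ninth above concert — transpose each note up.
G5 to A6
A5 to B6
G#5 to A#6
B4 to C#6
Cb4 to Db5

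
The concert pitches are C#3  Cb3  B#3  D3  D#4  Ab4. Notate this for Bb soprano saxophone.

D#3 Db3 C##4 E3 E#4 Bb4

The Bb soprano saxophone sounds a major second below written, so the written part must be a major second above concert — transpose each note up.
C#3 → D#3
Cb3 → Db3
B#3 → C##4
D3 → E3
D#4 → E#4
Ab4 → Bb4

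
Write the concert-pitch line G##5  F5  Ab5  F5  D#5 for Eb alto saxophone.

E##6 D6 F6 D6 B#5

Written C4 sounds as Eb3 on the Eb alto saxophone, so concert pitches are written a major sixth up.
G##5 becomes E##6
F5 becomes D6
Ab5 becomes F6
F5 becomes D6
D#5 becomes B#5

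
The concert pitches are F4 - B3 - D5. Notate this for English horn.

The English horn sounds a perfect fifth below written, so the written part must be a perfect fifth above concert — transpose each note up.
F4 becomes C5
B3 becomes F#4
D5 becomes A5

C5 F#4 A5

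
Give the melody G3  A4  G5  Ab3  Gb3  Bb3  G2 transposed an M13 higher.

E5 F#6 E7 F5 Eb5 G5 E4

G3 to E5
A4 to F#6
G5 to E7
Ab3 to F5
Gb3 to Eb5
Bb3 to G5
G2 to E4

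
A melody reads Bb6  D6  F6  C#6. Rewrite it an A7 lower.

Bb6 to Cbb6
D6 to Ebb5
F6 to Gbb5
C#6 to Db5

Cbb6 Ebb5 Gbb5 Db5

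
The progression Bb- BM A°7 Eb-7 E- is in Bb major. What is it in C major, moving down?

Bb major down to C major is a minor seventh; each chord root moves by that interval while the quality stays the same.
Bb-: root Bb down a minor seventh → C, giving C-.
BM: root B down a minor seventh → C#, giving C#M.
A°7: root A down a minor seventh → B, giving B°7.
Eb-7: root Eb down a minor seventh → F, giving F-7.
E-: root E down a minor seventh → F#, giving F#-.

C- C#M B°7 F-7 F#-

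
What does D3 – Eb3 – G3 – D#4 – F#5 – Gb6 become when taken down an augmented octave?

D3 down an augmented octave is Db2.
Eb3: an octave down reaches E, and 13 semitones makes it Ebb2.
G3: an octave down reaches G, and 13 semitones makes it Gb2.
D#4: an octave down reaches D, and 13 semitones makes it D3.
An augmented octave down from F#5 gives F4.
Gb6 down an augmented octave is Gbb5.

Db2 Ebb2 Gb2 D3 F4 Gbb5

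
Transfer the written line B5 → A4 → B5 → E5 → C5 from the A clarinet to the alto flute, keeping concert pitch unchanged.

First find concert pitch: the A clarinet sounds a minor third below written, so B5 A4 B5 E5 C5 sounds G#5 F#4 G#5 C#5 A4.
Then write for alto flute: it sounds a perfect fourth below written, so the part must be a perfect fourth above concert.
G#5 → C#6
F#4 → B4
G#5 → C#6
C#5 → F#5
A4 → D5

C#6 B4 C#6 F#5 D5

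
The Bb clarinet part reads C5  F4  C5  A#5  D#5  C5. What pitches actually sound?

Bb4 Eb4 Bb4 G#5 C#5 Bb4

The Bb clarinet sounds a major second below written, so transpose each written note down a major second.
C5 becomes Bb4
F4 becomes Eb4
C5 becomes Bb4
A#5 becomes G#5
D#5 becomes C#5
C5 becomes Bb4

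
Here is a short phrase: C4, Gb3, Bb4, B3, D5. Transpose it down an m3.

C4 becomes A3
Gb3 becomes Eb3
Bb4 becomes G4
B3 becomes G#3
D5 becomes B4

A3 Eb3 G4 G#3 B4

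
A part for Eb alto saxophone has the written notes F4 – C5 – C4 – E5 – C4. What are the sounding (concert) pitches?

The Eb alto saxophone sounds a major sixth below written, so transpose each written note down a major sixth.
F4 becomes Ab3
C5 becomes Eb4
C4 becomes Eb3
E5 becomes G4
C4 becomes Eb3

Ab3 Eb4 Eb3 G4 Eb3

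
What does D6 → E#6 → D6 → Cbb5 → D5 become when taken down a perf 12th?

G4 A#4 G4 Fbb3 G3

D6 gives G4
E#6 gives A#4
D6 gives G4
Cbb5 gives Fbb3
D5 gives G3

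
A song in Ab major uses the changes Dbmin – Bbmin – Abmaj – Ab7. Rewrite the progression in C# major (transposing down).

F#min D#min C#maj C#7

Ab major down to C# major is a diminished sixth; each chord root moves by that interval while the quality stays the same.
Dbmin: root Db down a diminished sixth → F#, giving F#min.
Bbmin: root Bb down a diminished sixth → D#, giving D#min.
Abmaj: root Ab down a diminished sixth → C#, giving C#maj.
Ab7: root Ab down a diminished sixth → C#, giving C#7.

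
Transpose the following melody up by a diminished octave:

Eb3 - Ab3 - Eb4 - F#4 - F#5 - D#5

A diminished octave up from Eb3 gives Ebb4.
A diminished octave up from Ab3 gives Abb4.
Eb4 up a diminished octave is Ebb5.
F#4 up a diminished octave is F5.
F#5 up a diminished octave is F6.
A diminished octave up from D#5 gives D6.

Ebb4 Abb4 Ebb5 F5 F6 D6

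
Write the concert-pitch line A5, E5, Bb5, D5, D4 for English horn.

E6 B5 F6 A5 A4

Written C4 sounds as F3 on the English horn, so concert pitches are written a perfect fifth up.
A5 becomes E6
E5 becomes B5
Bb5 becomes F6
D5 becomes A5
D4 becomes A4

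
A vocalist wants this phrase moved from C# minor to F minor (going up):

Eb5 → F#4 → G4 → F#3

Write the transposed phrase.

From C# up to F is a diminished fourth; apply that to each pitch.
Eb5 gives Abb5
F#4 gives Bb4
G4 gives Cb5
F#3 gives Bb3

Abb5 Bb4 Cb5 Bb3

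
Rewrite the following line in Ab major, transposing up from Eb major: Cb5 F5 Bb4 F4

Fb5 Bb5 Eb5 Bb4

Eb major to Ab major up is a perfect fourth, so every note moves up by that interval.
Cb5 -> Fb5
F5 -> Bb5
Bb4 -> Eb5
F4 -> Bb4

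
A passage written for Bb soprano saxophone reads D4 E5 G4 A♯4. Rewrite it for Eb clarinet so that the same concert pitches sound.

First find concert pitch: the Bb soprano saxophone sounds a major second below written, so D4 E5 G4 A♯4 sounds C4 D5 F4 G#4.
Then write for Eb clarinet: it sounds a minor third above written, so the part must be a minor third below concert.
C4 → A3
D5 → B4
F4 → D4
G#4 → E#4

A3 B4 D4 E#4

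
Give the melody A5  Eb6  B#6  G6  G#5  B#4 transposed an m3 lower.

A5: a third down reaches F, and 3 semitones makes it F#5.
Eb6 down a minor third is C6.
B#6 down a minor third is G##6.
G6: a third down reaches E, and 3 semitones makes it E6.
G#5 down a minor third is E#5.
B#4 down a minor third is G##4.

F#5 C6 G##6 E6 E#5 G##4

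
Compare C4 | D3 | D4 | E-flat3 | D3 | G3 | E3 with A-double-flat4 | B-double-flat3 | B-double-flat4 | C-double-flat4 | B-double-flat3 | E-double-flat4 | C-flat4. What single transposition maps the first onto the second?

up a diminished sixth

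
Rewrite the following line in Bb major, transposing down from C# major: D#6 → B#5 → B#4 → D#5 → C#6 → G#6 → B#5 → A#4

C6 A5 A4 C5 Bb5 F6 A5 G4

From C# down to Bb is an augmented second; apply that to each pitch.
D#6 gives C6
B#5 gives A5
B#4 gives A4
D#5 gives C5
C#6 gives Bb5
G#6 gives F6
B#5 gives A5
A#4 gives G4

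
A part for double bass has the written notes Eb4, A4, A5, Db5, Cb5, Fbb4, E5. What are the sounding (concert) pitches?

Eb3 A3 A4 Db4 Cb4 Fbb3 E4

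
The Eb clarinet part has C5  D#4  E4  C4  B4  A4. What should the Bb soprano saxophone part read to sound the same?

F5 G#4 A4 F4 E5 D5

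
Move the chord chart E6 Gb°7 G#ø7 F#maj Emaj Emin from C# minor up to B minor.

C# minor up to B minor is a minor seventh; each chord root moves by that interval while the quality stays the same.
E6: root E up a minor seventh → D, giving D6.
Gb°7: root Gb up a minor seventh → Fb, giving Fb°7.
G#ø7: root G# up a minor seventh → F#, giving F#ø7.
F#maj: root F# up a minor seventh → E, giving Emaj.
Emaj: root E up a minor seventh → D, giving Dmaj.
Emin: root E up a minor seventh → D, giving Dmin.

D6 Fb°7 F#ø7 Emaj Dmaj Dmin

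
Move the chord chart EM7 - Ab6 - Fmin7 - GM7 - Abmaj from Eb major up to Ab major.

Eb major up to Ab major is a perfect fourth; each chord root moves by that interval while the quality stays the same.
EM7: root E up a perfect fourth → A, giving AM7.
Ab6: root Ab up a perfect fourth → Db, giving Db6.
Fmin7: root F up a perfect fourth → Bb, giving Bbmin7.
GM7: root G up a perfect fourth → C, giving CM7.
Abmaj: root Ab up a perfect fourth → Db, giving Dbmaj.

AM7 Db6 Bbmin7 CM7 Dbmaj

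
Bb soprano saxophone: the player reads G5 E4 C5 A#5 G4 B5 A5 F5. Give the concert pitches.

Written C4 on the Bb soprano saxophone sounds as Bb3, a major second lower; apply that shift to every note.
G5 to F5
E4 to D4
C5 to Bb4
A#5 to G#5
G4 to F4
B5 to A5
A5 to G5
F5 to Eb5

F5 D4 Bb4 G#5 F4 A5 G5 Eb5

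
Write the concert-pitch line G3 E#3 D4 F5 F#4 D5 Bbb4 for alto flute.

The alto flute sounds a perfect fourth below written, so the written part must be a perfect fourth above concert — transpose each note up.
G3 gives C4
E#3 gives A#3
D4 gives G4
F5 gives Bb5
F#4 gives B4
D5 gives G5
Bbb4 gives Ebb5

C4 A#3 G4 Bb5 B4 G5 Ebb5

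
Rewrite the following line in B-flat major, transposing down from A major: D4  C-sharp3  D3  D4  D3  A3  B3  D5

Eb3 D2 Eb2 Eb3 Eb2 Bb2 C3 Eb4

A major to B-flat major down is a major seventh, so every note moves down by that interval.
D4 -> Eb3
C#3 -> D2
D3 -> Eb2
D4 -> Eb3
D3 -> Eb2
A3 -> Bb2
B3 -> C3
D5 -> Eb4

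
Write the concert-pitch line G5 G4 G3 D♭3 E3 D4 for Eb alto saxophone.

The Eb alto saxophone sounds a major sixth below written, so the written part must be a major sixth above concert — transpose each note up.
G5 -> E6
G4 -> E5
G3 -> E4
Db3 -> Bb3
E3 -> C#4
D4 -> B4

E6 E5 E4 Bb3 C#4 B4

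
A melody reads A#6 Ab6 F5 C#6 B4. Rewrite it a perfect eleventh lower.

E#5 Eb5 C4 G#4 F#3

A#6 -> E#5
Ab6 -> Eb5
F5 -> C4
C#6 -> G#4
B4 -> F#3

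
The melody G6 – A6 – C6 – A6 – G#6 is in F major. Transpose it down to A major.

B5 C#6 E5 C#6 B#5

From F down to A is a minor sixth; apply that to each pitch.
G6 to B5
A6 to C#6
C6 to E5
A6 to C#6
G#6 to B#5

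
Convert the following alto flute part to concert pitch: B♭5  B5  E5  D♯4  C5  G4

F5 F#5 B4 A#3 G4 D4

The alto flute sounds a perfect fourth below written, so transpose each written note down a perfect fourth.
Bb5 -> F5
B5 -> F#5
E5 -> B4
D#4 -> A#3
C5 -> G4
G4 -> D4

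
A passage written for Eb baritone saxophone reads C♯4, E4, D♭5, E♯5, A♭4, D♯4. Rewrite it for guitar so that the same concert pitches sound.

First find concert pitch: the Eb baritone saxophone sounds a major thirteenth below written, so C♯4 E4 D♭5 E♯5 A♭4 D♯4 sounds E2 G2 Fb3 G#3 Cb3 F#2.
Then write for guitar: it sounds a perfect octave below written, so the part must be a perfect octave above concert.
E2 → E3
G2 → G3
Fb3 → Fb4
G#3 → G#4
Cb3 → Cb4
F#2 → F#3

E3 G3 Fb4 G#4 Cb4 F#3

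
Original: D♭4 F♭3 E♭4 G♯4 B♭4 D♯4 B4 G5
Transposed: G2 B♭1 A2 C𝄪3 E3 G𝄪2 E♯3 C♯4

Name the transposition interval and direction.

From Db4 to G2 is 12 letter names — a twelfth of some quality.
G2 to Db4 is 18 semitones, which makes it a diminished twelfth; the second version is lower, so the direction is down.
Checking another pair — G5 → C#4 — gives the same interval.

down a diminished twelfth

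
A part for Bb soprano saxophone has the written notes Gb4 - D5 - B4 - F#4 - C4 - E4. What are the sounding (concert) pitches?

Fb4 C5 A4 E4 Bb3 D4

Written C4 on the Bb soprano saxophone sounds as Bb3, a major second lower; apply that shift to every note.
Gb4 gives Fb4
D5 gives C5
B4 gives A4
F#4 gives E4
C4 gives Bb3
E4 gives D4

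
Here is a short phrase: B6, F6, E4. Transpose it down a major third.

G6 Db6 C4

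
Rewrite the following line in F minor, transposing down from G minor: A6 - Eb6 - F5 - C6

G6 Db6 Eb5 Bb5

From G down to F is a major second; apply that to each pitch.
A6 -> G6
Eb6 -> Db6
F5 -> Eb5
C6 -> Bb5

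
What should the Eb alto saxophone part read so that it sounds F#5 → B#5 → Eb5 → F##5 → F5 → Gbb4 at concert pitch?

D#6 G##6 C6 D##6 D6 Ebb5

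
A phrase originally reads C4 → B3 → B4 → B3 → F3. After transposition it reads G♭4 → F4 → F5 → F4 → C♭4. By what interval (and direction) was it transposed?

Take the first pair: C4 → Gb4. C to G spans 5 letter names, so the interval is some kind of fifth.
C4 to Gb4 is 6 semitones, which makes it a diminished fifth; the second version is higher, so the direction is up.
Checking another pair — F3 → Cb4 — gives the same interval.

up a diminished fifth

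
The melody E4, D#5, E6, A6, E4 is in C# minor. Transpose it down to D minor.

F3 E4 F5 Bb5 F3

C# minor to D minor down is a major seventh, so every note moves down by that interval.
E4 → F3
D#5 → E4
E6 → F5
A6 → Bb5
E4 → F3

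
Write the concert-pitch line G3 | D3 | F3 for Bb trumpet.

The Bb trumpet sounds a major second below written, so the written part must be a major second above concert — transpose each note up.
G3 -> A3
D3 -> E3
F3 -> G3

A3 E3 G3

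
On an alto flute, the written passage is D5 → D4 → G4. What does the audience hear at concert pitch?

A4 A3 D4

Written C4 on the alto flute sounds as G3, a perfect fourth lower; apply that shift to every note.
D5 to A4
D4 to A3
G4 to D4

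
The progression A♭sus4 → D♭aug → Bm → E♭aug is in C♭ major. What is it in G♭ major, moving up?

Ebsus4 Abaug F#m Bbaug

C♭ major up to G♭ major is a perfect fifth; each chord root moves by that interval while the quality stays the same.
A♭sus4: root A♭ up a perfect fifth → Eb, giving Ebsus4.
D♭aug: root D♭ up a perfect fifth → Ab, giving Abaug.
Bm: root B up a perfect fifth → F#, giving F#m.
E♭aug: root E♭ up a perfect fifth → Bb, giving Bbaug.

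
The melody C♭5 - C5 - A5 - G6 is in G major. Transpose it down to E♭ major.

Abb4 Ab4 F5 Eb6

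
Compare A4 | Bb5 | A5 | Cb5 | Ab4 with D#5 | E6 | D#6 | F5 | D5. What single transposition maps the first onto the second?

From A4 to D#5 is 4 letter names — a fourth of some quality.
A4 to D#5 is 6 semitones, which makes it an augmented fourth; the second version is higher, so the direction is up.
Checking another pair — Ab4 → D5 — gives the same interval.

up an augmented fourth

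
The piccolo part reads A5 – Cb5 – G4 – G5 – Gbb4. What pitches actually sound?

A6 Cb6 G5 G6 Gbb5

Written C4 on the piccolo sounds as C5, a perfect octave higher; apply that shift to every note.
A5 becomes A6
Cb5 becomes Cb6
G4 becomes G5
G5 becomes G6
Gbb4 becomes Gbb5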